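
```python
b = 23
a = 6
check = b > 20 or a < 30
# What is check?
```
Trace:
  b=23
  b=23, a=6
  b=23, a=6, check=True

Final answer: True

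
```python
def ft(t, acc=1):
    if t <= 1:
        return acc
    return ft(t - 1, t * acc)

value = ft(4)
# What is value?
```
Call trace:
ft(t=4, acc=1)
  ft(t=3, acc=4)
    ft(t=2, acc=12)
      ft(t=1, acc=24)
      -> return 24
    -> return 24
  -> return 24
-> return 24

Final answer: 24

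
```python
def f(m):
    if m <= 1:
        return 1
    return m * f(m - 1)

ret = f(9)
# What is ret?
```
Call trace:
f(m=9)
  f(m=8)
    f(m=7)
      f(m=6)
        f(m=5)
          f(m=4)
            f(m=3)
              f(m=2)
                f(m=1)
                -> return 1
              -> return 2
            -> return 6
          -> return 24
        -> return 120
      -> return 720
    -> return 5040
  -> return 40320
-> return 362880

Final answer: 362880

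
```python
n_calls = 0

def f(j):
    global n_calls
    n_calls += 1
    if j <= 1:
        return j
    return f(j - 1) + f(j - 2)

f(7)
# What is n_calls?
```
Call trace (a repeated sub-call is expanded the first time; later identical calls just restate its return value):
f(j=7)
  f(j=6)
    f(j=5)
      f(j=4)
        f(j=3)
          f(j=2)
            f(j=1)
            -> return 1
            f(j=0)
            -> return 0
          -> return 1
          f(j=1)
          -> return 1
        -> return 2
        f(j=2) -> return 1  (same call as traced above)
      -> return 3
      f(j=3) -> return 2  (same call as traced above)
    -> return 5
    f(j=4) -> return 3  (same call as traced above)
  -> return 8
  f(j=5) -> return 5  (same call as traced above)
-> return 13

n_calls is incremented once per call, so count the calls in each subtree. Let C(j) = number of calls made by f(j).
C(0) = C(1) = 1 (base case, no recursion); C(j) = 1 + C(j - 1) + C(j - 2) otherwise.
C(2) = 1 + C(1) + C(0) = 1 + 1 + 1 = 3
C(3) = 1 + C(2) + C(1) = 1 + 3 + 1 = 5
C(4) = 1 + C(3) + C(2) = 1 + 5 + 3 = 9
C(5) = 1 + C(4) + C(3) = 1 + 9 + 5 = 15
C(6) = 1 + C(5) + C(4) = 1 + 15 + 9 = 25
C(7) = 1 + C(6) + C(5) = 1 + 25 + 15 = 41
n_calls = C(7) = 41

Final answer: 41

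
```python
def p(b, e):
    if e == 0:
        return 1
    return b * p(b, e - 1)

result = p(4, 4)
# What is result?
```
Call trace:
p(b=4, e=4)
  p(b=4, e=3)
    p(b=4, e=2)
      p(b=4, e=1)
        p(b=4, e=0)
        -> return 1
      -> return 4
    -> return 16
  -> return 64
-> return 256

Final answer: 256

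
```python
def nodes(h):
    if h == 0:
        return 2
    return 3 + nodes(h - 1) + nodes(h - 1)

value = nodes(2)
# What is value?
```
Call trace (a repeated sub-call is expanded the first time; later identical calls just restate its return value):
nodes(h=2)
  nodes(h=1)
    nodes(h=0)
    -> return 2
    nodes(h=0)
    -> return 2
  -> return 7
  nodes(h=1) -> return 7  (same call as traced above)
-> return 17

Final answer: 17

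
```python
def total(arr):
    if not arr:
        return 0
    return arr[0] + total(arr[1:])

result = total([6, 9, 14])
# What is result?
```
Call trace:
total(arr=[6, 9, 14])
  total(arr=[9, 14])
    total(arr=[14])
      total(arr=[])
      -> return 0
    -> return 14
  -> return 23
-> return 29

Final answer: 29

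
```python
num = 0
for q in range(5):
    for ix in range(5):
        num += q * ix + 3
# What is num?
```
Trace:
  num=0
  num=3, q=0, ix=0
  num=6, q=0, ix=1
  num=9, q=0, ix=2
  num=12, q=0, ix=3
  num=15, q=0, ix=4
  num=18, q=1, ix=0
  num=22, q=1, ix=1
  num=27, q=1, ix=2
  num=33, q=1, ix=3
  num=40, q=1, ix=4
  num=43, q=2, ix=0
  num=48, q=2, ix=1
  num=55, q=2, ix=2
  num=64, q=2, ix=3
  num=75, q=2, ix=4
  num=78, q=3, ix=0
  num=84, q=3, ix=1
  num=93, q=3, ix=2
  num=105, q=3, ix=3
  num=120, q=3, ix=4
  num=123, q=4, ix=0
  num=130, q=4, ix=1
  num=141, q=4, ix=2
  num=156, q=4, ix=3
  num=175, q=4, ix=4

Final answer: 175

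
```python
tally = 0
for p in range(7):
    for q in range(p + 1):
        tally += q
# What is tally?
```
Trace:
  tally=0
  tally=0, p=0, q=0
  tally=0, p=1, q=0
  tally=1, p=1, q=1
  tally=1, p=2, q=0
  tally=2, p=2, q=1
  tally=4, p=2, q=2
  tally=4, p=3, q=0
  tally=5, p=3, q=1
  tally=7, p=3, q=2
  tally=10, p=3, q=3
  tally=10, p=4, q=0
  tally=11, p=4, q=1
  tally=13, p=4, q=2
  tally=16, p=4, q=3
  tally=20, p=4, q=4
  tally=20, p=5, q=0
  tally=21, p=5, q=1
  tally=23, p=5, q=2
  tally=26, p=5, q=3
  tally=30, p=5, q=4
  tally=35, p=5, q=5
  tally=35, p=6, q=0
  tally=36, p=6, q=1
  tally=38, p=6, q=2
  tally=41, p=6, q=3
  tally=45, p=6, q=4
  tally=50, p=6, q=5
  tally=56, p=6, q=6

Final answer: 56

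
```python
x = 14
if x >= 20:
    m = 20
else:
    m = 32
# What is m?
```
Trace:
  x=14
  x=14, m=32

Final answer: 32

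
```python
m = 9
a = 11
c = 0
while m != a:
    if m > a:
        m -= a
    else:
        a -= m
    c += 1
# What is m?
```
Trace:
  m=9
  m=9, a=11
  m=9, a=11, c=0
  m=9, a=2, c=1
  m=7, a=2, c=2
  m=5, a=2, c=3
  m=3, a=2, c=4
  m=1, a=2, c=5
  m=1, a=1, c=6

Final answer: 1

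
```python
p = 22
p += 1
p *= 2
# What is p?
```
Trace:
  p=22
  p=23
  p=46

Final answer: 46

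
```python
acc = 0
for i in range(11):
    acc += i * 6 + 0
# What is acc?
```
Trace:
  acc=0
  acc=0, i=0
  acc=6, i=1
  acc=18, i=2
  acc=36, i=3
  acc=60, i=4
  acc=90, i=5
  acc=126, i=6
  acc=168, i=7
  acc=216, i=8
  acc=270, i=9
  acc=330, i=10

Final answer: 330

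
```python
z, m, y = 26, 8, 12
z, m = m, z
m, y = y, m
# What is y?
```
Trace:
  z=26, m=8, y=12
  z=8, m=26, y=12
  z=8, m=12, y=26

Final answer: 26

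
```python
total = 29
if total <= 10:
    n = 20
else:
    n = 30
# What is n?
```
Trace:
  total=29
  total=29, n=30

Final answer: 30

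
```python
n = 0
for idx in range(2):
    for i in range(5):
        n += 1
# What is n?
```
Trace:
  n=0
  n=1, idx=0, i=0
  n=2, idx=0, i=1
  n=3, idx=0, i=2
  n=4, idx=0, i=3
  n=5, idx=0, i=4
  n=6, idx=1, i=0
  n=7, idx=1, i=1
  n=8, idx=1, i=2
  n=9, idx=1, i=3
  n=10, idx=1, i=4

Final answer: 10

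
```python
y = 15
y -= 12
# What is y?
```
Trace:
  y=15
  y=3

Final answer: 3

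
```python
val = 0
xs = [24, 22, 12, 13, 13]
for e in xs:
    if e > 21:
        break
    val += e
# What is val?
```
Trace:
  val=0
  val=0, e=24

Final answer: 0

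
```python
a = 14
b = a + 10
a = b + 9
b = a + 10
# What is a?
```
Trace:
  a=14
  a=14, b=24
  a=33, b=24
  a=33, b=43

Final answer: 33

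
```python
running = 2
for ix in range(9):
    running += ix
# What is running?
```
Trace:
  running=2
  running=2, ix=0
  running=3, ix=1
  running=5, ix=2
  running=8, ix=3
  running=12, ix=4
  running=17, ix=5
  running=23, ix=6
  running=30, ix=7
  running=38, ix=8

Final answer: 38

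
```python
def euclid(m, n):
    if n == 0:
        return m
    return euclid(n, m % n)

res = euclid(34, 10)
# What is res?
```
Call trace:
euclid(m=34, n=10)
  euclid(m=10, n=4)
    euclid(m=4, n=2)
      euclid(m=2, n=0)
      -> return 2
    -> return 2
  -> return 2
-> return 2

Final answer: 2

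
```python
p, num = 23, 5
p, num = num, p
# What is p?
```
Trace:
  p=23, num=5
  p=5, num=23

Final answer: 5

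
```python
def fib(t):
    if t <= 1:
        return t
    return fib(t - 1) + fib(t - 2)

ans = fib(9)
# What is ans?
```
Call trace (a repeated sub-call is expanded the first time; later identical calls just restate its return value):
fib(t=9)
  fib(t=8)
    fib(t=7)
      fib(t=6)
        fib(t=5)
          fib(t=4)
            fib(t=3)
              fib(t=2)
                fib(t=1)
                -> return 1
                fib(t=0)
                -> return 0
              -> return 1
              fib(t=1)
              -> return 1
            -> return 2
            fib(t=2) -> return 1  (same call as traced above)
          -> return 3
          fib(t=3) -> return 2  (same call as traced above)
        -> return 5
        fib(t=4) -> return 3  (same call as traced above)
      -> return 8
      fib(t=5) -> return 5  (same call as traced above)
    -> return 13
    fib(t=6) -> return 8  (same call as traced above)
  -> return 21
  fib(t=7) -> return 13  (same call as traced above)
-> return 34

Final answer: 34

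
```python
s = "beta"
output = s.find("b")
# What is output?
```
Trace:
  s='beta'
  s='beta', output=0

Final answer: 0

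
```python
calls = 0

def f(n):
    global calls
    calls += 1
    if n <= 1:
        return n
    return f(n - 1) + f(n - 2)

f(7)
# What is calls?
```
Call trace (a repeated sub-call is expanded the first time; later identical calls just restate its return value):
f(n=7)
  f(n=6)
    f(n=5)
      f(n=4)
        f(n=3)
          f(n=2)
            f(n=1)
            -> return 1
            f(n=0)
            -> return 0
          -> return 1
          f(n=1)
          -> return 1
        -> return 2
        f(n=2) -> return 1  (same call as traced above)
      -> return 3
      f(n=3) -> return 2  (same call as traced above)
    -> return 5
    f(n=4) -> return 3  (same call as traced above)
  -> return 8
  f(n=5) -> return 5  (same call as traced above)
-> return 13

calls is incremented once per call, so count the calls in each subtree. Let C(n) = number of calls made by f(n).
C(0) = C(1) = 1 (base case, no recursion); C(n) = 1 + C(n - 1) + C(n - 2) otherwise.
C(2) = 1 + C(1) + C(0) = 1 + 1 + 1 = 3
C(3) = 1 + C(2) + C(1) = 1 + 3 + 1 = 5
C(4) = 1 + C(3) + C(2) = 1 + 5 + 3 = 9
C(5) = 1 + C(4) + C(3) = 1 + 9 + 5 = 15
C(6) = 1 + C(5) + C(4) = 1 + 15 + 9 = 25
C(7) = 1 + C(6) + C(5) = 1 + 25 + 15 = 41
calls = C(7) = 41

Final answer: 41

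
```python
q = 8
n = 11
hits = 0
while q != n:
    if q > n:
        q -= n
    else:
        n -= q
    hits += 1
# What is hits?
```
Trace:
  q=8
  q=8, n=11
  q=8, n=11, hits=0
  q=8, n=3, hits=1
  q=5, n=3, hits=2
  q=2, n=3, hits=3
  q=2, n=1, hits=4
  q=1, n=1, hits=5

Final answer: 5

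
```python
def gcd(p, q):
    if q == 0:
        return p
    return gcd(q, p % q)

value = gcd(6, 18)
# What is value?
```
Call trace:
gcd(p=6, q=18)
  gcd(p=18, q=6)
    gcd(p=6, q=0)
    -> return 6
  -> return 6
-> return 6

Final answer: 6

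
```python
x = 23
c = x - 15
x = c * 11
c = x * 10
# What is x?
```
Trace:
  x=23
  x=23, c=8
  x=88, c=8
  x=88, c=880

Final answer: 88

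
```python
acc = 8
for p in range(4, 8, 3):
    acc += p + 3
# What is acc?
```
Trace:
  acc=8
  acc=15, p=4
  acc=25, p=7

Final answer: 25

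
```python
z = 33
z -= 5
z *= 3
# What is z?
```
Trace:
  z=33
  z=28
  z=84

Final answer: 84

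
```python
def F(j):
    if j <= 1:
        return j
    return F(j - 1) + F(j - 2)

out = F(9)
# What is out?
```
Call trace (a repeated sub-call is expanded the first time; later identical calls just restate its return value):
F(j=9)
  F(j=8)
    F(j=7)
      F(j=6)
        F(j=5)
          F(j=4)
            F(j=3)
              F(j=2)
                F(j=1)
                -> return 1
                F(j=0)
                -> return 0
              -> return 1
              F(j=1)
              -> return 1
            -> return 2
            F(j=2) -> return 1  (same call as traced above)
          -> return 3
          F(j=3) -> return 2  (same call as traced above)
        -> return 5
        F(j=4) -> return 3  (same call as traced above)
      -> return 8
      F(j=5) -> return 5  (same call as traced above)
    -> return 13
    F(j=6) -> return 8  (same call as traced above)
  -> return 21
  F(j=7) -> return 13  (same call as traced above)
-> return 34

Final answer: 34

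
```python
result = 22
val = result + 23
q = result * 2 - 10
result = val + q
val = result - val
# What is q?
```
Trace:
  result=22
  result=22, val=45
  result=22, val=45, q=34
  result=79, val=45, q=34
  result=79, val=34, q=34

Final answer: 34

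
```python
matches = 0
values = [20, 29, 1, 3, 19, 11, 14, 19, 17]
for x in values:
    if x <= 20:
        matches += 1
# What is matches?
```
Trace:
  matches=0
  matches=1, x=20
  matches=1, x=29
  matches=2, x=1
  matches=3, x=3
  matches=4, x=19
  matches=5, x=11
  matches=6, x=14
  matches=7, x=19
  matches=8, x=17

Final answer: 8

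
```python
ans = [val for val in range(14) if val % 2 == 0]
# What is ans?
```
Trace:
  val=0
  val=1
  val=2
  val=3
  val=4
  val=5
  val=6
  val=7
  val=8
  val=9
  val=10
  val=11
  val=12
  val=13
  ans=[0, 2, 4, 6, 8, 10, 12]

Final answer: [0, 2, 4, 6, 8, 10, 12]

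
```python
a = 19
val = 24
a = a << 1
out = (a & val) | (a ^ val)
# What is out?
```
Trace:
  a=19
  a=19, val=24
  a=38, val=24
  a=38, val=24, out=62

Final answer: 62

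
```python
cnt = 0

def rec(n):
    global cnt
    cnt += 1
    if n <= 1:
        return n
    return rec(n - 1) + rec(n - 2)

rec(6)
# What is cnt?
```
Call trace (a repeated sub-call is expanded the first time; later identical calls just restate its return value):
rec(n=6)
  rec(n=5)
    rec(n=4)
      rec(n=3)
        rec(n=2)
          rec(n=1)
          -> return 1
          rec(n=0)
          -> return 0
        -> return 1
        rec(n=1)
        -> return 1
      -> return 2
      rec(n=2) -> return 1  (same call as traced above)
    -> return 3
    rec(n=3) -> return 2  (same call as traced above)
  -> return 5
  rec(n=4) -> return 3  (same call as traced above)
-> return 8

cnt is incremented once per call, so count the calls in each subtree. Let C(n) = number of calls made by rec(n).
C(0) = C(1) = 1 (base case, no recursion); C(n) = 1 + C(n - 1) + C(n - 2) otherwise.
C(2) = 1 + C(1) + C(0) = 1 + 1 + 1 = 3
C(3) = 1 + C(2) + C(1) = 1 + 3 + 1 = 5
C(4) = 1 + C(3) + C(2) = 1 + 5 + 3 = 9
C(5) = 1 + C(4) + C(3) = 1 + 9 + 5 = 15
C(6) = 1 + C(5) + C(4) = 1 + 15 + 9 = 25
cnt = C(6) = 25

Final answer: 25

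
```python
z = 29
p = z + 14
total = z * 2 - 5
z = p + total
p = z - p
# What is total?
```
Trace:
  z=29
  z=29, p=43
  z=29, p=43, total=53
  z=96, p=43, total=53
  z=96, p=53, total=53

Final answer: 53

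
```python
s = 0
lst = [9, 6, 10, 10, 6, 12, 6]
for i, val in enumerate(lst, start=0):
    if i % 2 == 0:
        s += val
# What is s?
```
Trace:
  s=0
  s=9, i=0, val=9
  s=9, i=1, val=6
  s=19, i=2, val=10
  s=19, i=3, val=10
  s=25, i=4, val=6
  s=25, i=5, val=12
  s=31, i=6, val=6

Final answer: 31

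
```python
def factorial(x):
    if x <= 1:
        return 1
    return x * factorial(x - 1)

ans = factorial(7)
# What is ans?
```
Call trace:
factorial(x=7)
  factorial(x=6)
    factorial(x=5)
      factorial(x=4)
        factorial(x=3)
          factorial(x=2)
            factorial(x=1)
            -> return 1
          -> return 2
        -> return 6
      -> return 24
    -> return 120
  -> return 720
-> return 5040

Final answer: 5040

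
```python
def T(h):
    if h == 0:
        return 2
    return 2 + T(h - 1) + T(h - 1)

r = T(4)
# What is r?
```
Call trace (a repeated sub-call is expanded the first time; later identical calls just restate its return value):
T(h=4)
  T(h=3)
    T(h=2)
      T(h=1)
        T(h=0)
        -> return 2
        T(h=0)
        -> return 2
      -> return 6
      T(h=1) -> return 6  (same call as traced above)
    -> return 14
    T(h=2) -> return 14  (same call as traced above)
  -> return 30
  T(h=3) -> return 30  (same call as traced above)
-> return 62

Final answer: 62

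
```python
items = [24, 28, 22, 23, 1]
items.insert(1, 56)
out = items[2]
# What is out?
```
Trace:
  items=[24, 28, 22, 23, 1]
  items=[24, 56, 28, 22, 23, 1]
  items=[24, 56, 28, 22, 23, 1], out=28

Final answer: 28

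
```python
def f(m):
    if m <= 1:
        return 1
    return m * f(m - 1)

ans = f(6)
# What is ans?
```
Call trace:
f(m=6)
  f(m=5)
    f(m=4)
      f(m=3)
        f(m=2)
          f(m=1)
          -> return 1
        -> return 2
      -> return 6
    -> return 24
  -> return 120
-> return 720

Final answer: 720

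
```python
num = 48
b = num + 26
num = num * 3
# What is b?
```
Trace:
  num=48
  num=48, b=74
  num=144, b=74

Final answer: 74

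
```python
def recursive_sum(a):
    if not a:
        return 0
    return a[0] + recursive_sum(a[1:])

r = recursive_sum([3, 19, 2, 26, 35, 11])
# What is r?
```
Call trace:
recursive_sum(a=[3, 19, 2, 26, 35, 11])
  recursive_sum(a=[19, 2, 26, 35, 11])
    recursive_sum(a=[2, 26, 35, 11])
      recursive_sum(a=[26, 35, 11])
        recursive_sum(a=[35, 11])
          recursive_sum(a=[11])
            recursive_sum(a=[])
            -> return 0
          -> return 11
        -> return 46
      -> return 72
    -> return 74
  -> return 93
-> return 96

Final answer: 96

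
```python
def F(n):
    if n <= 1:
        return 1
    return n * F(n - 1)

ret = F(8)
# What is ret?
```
Call trace:
F(n=8)
  F(n=7)
    F(n=6)
      F(n=5)
        F(n=4)
          F(n=3)
            F(n=2)
              F(n=1)
              -> return 1
            -> return 2
          -> return 6
        -> return 24
      -> return 120
    -> return 720
  -> return 5040
-> return 40320

Final answer: 40320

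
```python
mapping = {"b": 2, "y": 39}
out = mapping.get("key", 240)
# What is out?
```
Trace:
  mapping={'b': 2, 'y': 39}
  mapping={'b': 2, 'y': 39}, out=240

Final answer: 240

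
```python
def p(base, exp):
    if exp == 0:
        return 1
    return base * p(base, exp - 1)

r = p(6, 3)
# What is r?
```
Call trace:
p(base=6, exp=3)
  p(base=6, exp=2)
    p(base=6, exp=1)
      p(base=6, exp=0)
      -> return 1
    -> return 6
  -> return 36
-> return 216

Final answer: 216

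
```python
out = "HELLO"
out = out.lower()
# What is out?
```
Trace:
  out='HELLO'
  out='hello'

Final answer: 'hello'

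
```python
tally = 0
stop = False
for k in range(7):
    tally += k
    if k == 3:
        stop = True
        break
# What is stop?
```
Trace:
  tally=0
  tally=0, stop=False
  tally=0, stop=False, k=0
  tally=1, stop=False, k=1
  tally=3, stop=False, k=2
  tally=6, stop=True, k=3

Final answer: True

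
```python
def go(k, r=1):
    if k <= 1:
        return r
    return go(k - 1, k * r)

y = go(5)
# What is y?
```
Call trace:
go(k=5, r=1)
  go(k=4, r=5)
    go(k=3, r=20)
      go(k=2, r=60)
        go(k=1, r=120)
        -> return 120
      -> return 120
    -> return 120
  -> return 120
-> return 120

Final answer: 120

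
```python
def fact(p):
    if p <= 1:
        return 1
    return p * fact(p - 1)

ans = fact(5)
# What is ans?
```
Call trace:
fact(p=5)
  fact(p=4)
    fact(p=3)
      fact(p=2)
        fact(p=1)
        -> return 1
      -> return 2
    -> return 6
  -> return 24
-> return 120

Final answer: 120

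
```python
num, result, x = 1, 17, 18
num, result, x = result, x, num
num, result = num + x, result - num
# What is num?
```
Trace:
  num=1, result=17, x=18
  num=17, result=18, x=1
  num=18, result=1, x=1

Final answer: 18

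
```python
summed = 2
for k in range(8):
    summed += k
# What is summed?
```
Trace:
  summed=2
  summed=2, k=0
  summed=3, k=1
  summed=5, k=2
  summed=8, k=3
  summed=12, k=4
  summed=17, k=5
  summed=23, k=6
  summed=30, k=7

Final answer: 30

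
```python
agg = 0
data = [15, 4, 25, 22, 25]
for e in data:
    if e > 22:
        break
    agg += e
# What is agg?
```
Trace:
  agg=0
  agg=15, e=15
  agg=19, e=4
  agg=19, e=25

Final answer: 19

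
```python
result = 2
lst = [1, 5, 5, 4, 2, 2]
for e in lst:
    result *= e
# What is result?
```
Trace:
  result=2
  result=2, e=1
  result=10, e=5
  result=50, e=5
  result=200, e=4
  result=400, e=2
  result=800, e=2

Final answer: 800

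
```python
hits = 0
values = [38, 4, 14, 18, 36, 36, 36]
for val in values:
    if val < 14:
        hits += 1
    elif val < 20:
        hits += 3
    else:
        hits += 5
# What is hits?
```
Trace:
  hits=0
  hits=5, val=38
  hits=6, val=4
  hits=9, val=14
  hits=12, val=18
  hits=17, val=36
  hits=22, val=36
  hits=27, val=36

Final answer: 27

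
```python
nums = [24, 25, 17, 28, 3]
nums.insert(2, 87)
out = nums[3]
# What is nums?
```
Trace:
  nums=[24, 25, 17, 28, 3]
  nums=[24, 25, 87, 17, 28, 3]
  nums=[24, 25, 87, 17, 28, 3], out=17

Final answer: [24, 25, 87, 17, 28, 3]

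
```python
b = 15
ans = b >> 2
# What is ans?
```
Trace:
  b=15
  b=15, ans=3

Final answer: 3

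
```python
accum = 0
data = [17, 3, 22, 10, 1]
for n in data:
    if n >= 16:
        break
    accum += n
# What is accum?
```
Trace:
  accum=0
  accum=0, n=17

Final answer: 0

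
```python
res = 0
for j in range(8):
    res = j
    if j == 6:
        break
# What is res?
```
Trace:
  res=0
  res=0, j=0
  res=1, j=1
  res=2, j=2
  res=3, j=3
  res=4, j=4
  res=5, j=5
  res=6, j=6

Final answer: 6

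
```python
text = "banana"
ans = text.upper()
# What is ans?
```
Trace:
  text='banana'
  text='banana', ans='BANANA'

Final answer: 'BANANA'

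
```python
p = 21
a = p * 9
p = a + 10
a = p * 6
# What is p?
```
Trace:
  p=21
  p=21, a=189
  p=199, a=189
  p=199, a=1194

Final answer: 199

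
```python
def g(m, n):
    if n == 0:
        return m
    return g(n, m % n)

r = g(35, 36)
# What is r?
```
Call trace:
g(m=35, n=36)
  g(m=36, n=35)
    g(m=35, n=1)
      g(m=1, n=0)
      -> return 1
    -> return 1
  -> return 1
-> return 1

Final answer: 1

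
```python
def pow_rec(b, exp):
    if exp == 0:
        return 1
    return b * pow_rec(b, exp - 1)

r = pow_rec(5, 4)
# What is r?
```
Call trace:
pow_rec(b=5, exp=4)
  pow_rec(b=5, exp=3)
    pow_rec(b=5, exp=2)
      pow_rec(b=5, exp=1)
        pow_rec(b=5, exp=0)
        -> return 1
      -> return 5
    -> return 25
  -> return 125
-> return 625

Final answer: 625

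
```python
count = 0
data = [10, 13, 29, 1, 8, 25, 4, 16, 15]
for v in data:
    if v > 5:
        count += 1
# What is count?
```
Trace:
  count=0
  count=1, v=10
  count=2, v=13
  count=3, v=29
  count=3, v=1
  count=4, v=8
  count=5, v=25
  count=5, v=4
  count=6, v=16
  count=7, v=15

Final answer: 7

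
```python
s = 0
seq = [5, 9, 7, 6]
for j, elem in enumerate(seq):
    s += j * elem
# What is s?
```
Trace:
  s=0
  s=0, j=0, elem=5
  s=9, j=1, elem=9
  s=23, j=2, elem=7
  s=41, j=3, elem=6

Final answer: 41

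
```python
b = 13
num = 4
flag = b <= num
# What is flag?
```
Trace:
  b=13
  b=13, num=4
  b=13, num=4, flag=False

Final answer: False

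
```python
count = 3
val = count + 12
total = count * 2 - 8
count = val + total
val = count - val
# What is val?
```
Trace:
  count=3
  count=3, val=15
  count=3, val=15, total=-2
  count=13, val=15, total=-2
  count=13, val=-2, total=-2

Final answer: -2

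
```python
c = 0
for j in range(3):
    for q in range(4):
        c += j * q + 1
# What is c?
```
Trace:
  c=0
  c=1, j=0, q=0
  c=2, j=0, q=1
  c=3, j=0, q=2
  c=4, j=0, q=3
  c=5, j=1, q=0
  c=7, j=1, q=1
  c=10, j=1, q=2
  c=14, j=1, q=3
  c=15, j=2, q=0
  c=18, j=2, q=1
  c=23, j=2, q=2
  c=30, j=2, q=3

Final answer: 30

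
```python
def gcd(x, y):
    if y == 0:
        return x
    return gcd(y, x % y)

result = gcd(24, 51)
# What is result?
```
Call trace:
gcd(x=24, y=51)
  gcd(x=51, y=24)
    gcd(x=24, y=3)
      gcd(x=3, y=0)
      -> return 3
    -> return 3
  -> return 3
-> return 3

Final answer: 3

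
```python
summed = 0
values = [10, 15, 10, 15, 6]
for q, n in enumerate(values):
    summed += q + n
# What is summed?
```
Trace:
  summed=0
  summed=10, q=0, n=10
  summed=26, q=1, n=15
  summed=38, q=2, n=10
  summed=56, q=3, n=15
  summed=66, q=4, n=6

Final answer: 66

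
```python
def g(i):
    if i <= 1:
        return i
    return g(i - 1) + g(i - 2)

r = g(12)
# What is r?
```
Call trace (a repeated sub-call is expanded the first time; later identical calls just restate its return value):
g(i=12)
  g(i=11)
    g(i=10)
      g(i=9)
        g(i=8)
          g(i=7)
            g(i=6)
              g(i=5)
                g(i=4)
                  g(i=3)
                    g(i=2)
                      g(i=1)
                      -> return 1
                      g(i=0)
                      -> return 0
                    -> return 1
                    g(i=1)
                    -> return 1
                  -> return 2
                  g(i=2) -> return 1  (same call as traced above)
                -> return 3
                g(i=3) -> return 2  (same call as traced above)
              -> return 5
              g(i=4) -> return 3  (same call as traced above)
            -> return 8
            g(i=5) -> return 5  (same call as traced above)
          -> return 13
          g(i=6) -> return 8  (same call as traced above)
        -> return 21
        g(i=7) -> return 13  (same call as traced above)
      -> return 34
      g(i=8) -> return 21  (same call as traced above)
    -> return 55
    g(i=9) -> return 34  (same call as traced above)
  -> return 89
  g(i=10) -> return 55  (same call as traced above)
-> return 144

Final answer: 144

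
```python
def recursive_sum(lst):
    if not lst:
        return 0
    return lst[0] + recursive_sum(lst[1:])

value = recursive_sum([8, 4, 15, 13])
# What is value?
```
Call trace:
recursive_sum(lst=[8, 4, 15, 13])
  recursive_sum(lst=[4, 15, 13])
    recursive_sum(lst=[15, 13])
      recursive_sum(lst=[13])
        recursive_sum(lst=[])
        -> return 0
      -> return 13
    -> return 28
  -> return 32
-> return 40

Final answer: 40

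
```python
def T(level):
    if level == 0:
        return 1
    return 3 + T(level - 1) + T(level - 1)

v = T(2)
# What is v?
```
Call trace (a repeated sub-call is expanded the first time; later identical calls just restate its return value):
T(level=2)
  T(level=1)
    T(level=0)
    -> return 1
    T(level=0)
    -> return 1
  -> return 5
  T(level=1) -> return 5  (same call as traced above)
-> return 13

Final answer: 13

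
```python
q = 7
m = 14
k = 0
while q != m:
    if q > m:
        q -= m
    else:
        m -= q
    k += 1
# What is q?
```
Trace:
  q=7
  q=7, m=14
  q=7, m=14, k=0
  q=7, m=7, k=1

Final answer: 7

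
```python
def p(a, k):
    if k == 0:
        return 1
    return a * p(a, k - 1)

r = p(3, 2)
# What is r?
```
Call trace:
p(a=3, k=2)
  p(a=3, k=1)
    p(a=3, k=0)
    -> return 1
  -> return 3
-> return 9

Final answer: 9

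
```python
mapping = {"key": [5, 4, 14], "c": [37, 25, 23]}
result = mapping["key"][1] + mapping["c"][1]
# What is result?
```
Trace:
  mapping={'key': [5, 4, 14], 'c': [37, 25, 23]}
  mapping={'key': [5, 4, 14], 'c': [37, 25, 23]}, result=29

Final answer: 29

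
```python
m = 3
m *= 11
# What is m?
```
Trace:
  m=3
  m=33

Final answer: 33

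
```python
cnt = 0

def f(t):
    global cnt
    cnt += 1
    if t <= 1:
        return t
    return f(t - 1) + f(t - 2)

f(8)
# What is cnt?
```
Call trace (a repeated sub-call is expanded the first time; later identical calls just restate its return value):
f(t=8)
  f(t=7)
    f(t=6)
      f(t=5)
        f(t=4)
          f(t=3)
            f(t=2)
              f(t=1)
              -> return 1
              f(t=0)
              -> return 0
            -> return 1
            f(t=1)
            -> return 1
          -> return 2
          f(t=2) -> return 1  (same call as traced above)
        -> return 3
        f(t=3) -> return 2  (same call as traced above)
      -> return 5
      f(t=4) -> return 3  (same call as traced above)
    -> return 8
    f(t=5) -> return 5  (same call as traced above)
  -> return 13
  f(t=6) -> return 8  (same call as traced above)
-> return 21

cnt is incremented once per call, so count the calls in each subtree. Let C(t) = number of calls made by f(t).
C(0) = C(1) = 1 (base case, no recursion); C(t) = 1 + C(t - 1) + C(t - 2) otherwise.
C(2) = 1 + C(1) + C(0) = 1 + 1 + 1 = 3
C(3) = 1 + C(2) + C(1) = 1 + 3 + 1 = 5
C(4) = 1 + C(3) + C(2) = 1 + 5 + 3 = 9
C(5) = 1 + C(4) + C(3) = 1 + 9 + 5 = 15
C(6) = 1 + C(5) + C(4) = 1 + 15 + 9 = 25
C(7) = 1 + C(6) + C(5) = 1 + 25 + 15 = 41
C(8) = 1 + C(7) + C(6) = 1 + 41 + 25 = 67
cnt = C(8) = 67

Final answer: 67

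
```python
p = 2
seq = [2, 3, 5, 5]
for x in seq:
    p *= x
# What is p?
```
Trace:
  p=2
  p=4, x=2
  p=12, x=3
  p=60, x=5
  p=300, x=5

Final answer: 300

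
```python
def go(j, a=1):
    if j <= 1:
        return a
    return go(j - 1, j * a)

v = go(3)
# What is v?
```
Call trace:
go(j=3, a=1)
  go(j=2, a=3)
    go(j=1, a=6)
    -> return 6
  -> return 6
-> return 6

Final answer: 6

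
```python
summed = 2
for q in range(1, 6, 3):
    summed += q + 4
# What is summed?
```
Trace:
  summed=2
  summed=7, q=1
  summed=15, q=4

Final answer: 15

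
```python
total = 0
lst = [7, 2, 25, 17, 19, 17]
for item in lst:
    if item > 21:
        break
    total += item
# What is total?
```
Trace:
  total=0
  total=7, item=7
  total=9, item=2
  total=9, item=25

Final answer: 9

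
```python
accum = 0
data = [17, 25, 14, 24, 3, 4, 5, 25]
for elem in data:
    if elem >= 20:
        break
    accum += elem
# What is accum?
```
Trace:
  accum=0
  accum=17, elem=17
  accum=17, elem=25

Final answer: 17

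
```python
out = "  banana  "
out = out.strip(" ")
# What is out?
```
Trace:
  out='  banana  '
  out='banana'

Final answer: 'banana'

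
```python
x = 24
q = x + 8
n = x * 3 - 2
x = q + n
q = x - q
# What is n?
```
Trace:
  x=24
  x=24, q=32
  x=24, q=32, n=70
  x=102, q=32, n=70
  x=102, q=70, n=70

Final answer: 70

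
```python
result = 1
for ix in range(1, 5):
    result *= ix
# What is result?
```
Trace:
  result=1
  result=1, ix=1
  result=2, ix=2
  result=6, ix=3
  result=24, ix=4

Final answer: 24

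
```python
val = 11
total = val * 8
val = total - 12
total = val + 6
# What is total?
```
Trace:
  val=11
  val=11, total=88
  val=76, total=88
  val=76, total=82

Final answer: 82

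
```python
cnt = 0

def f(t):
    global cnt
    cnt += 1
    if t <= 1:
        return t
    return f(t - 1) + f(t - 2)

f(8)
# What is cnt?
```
Call trace (a repeated sub-call is expanded the first time; later identical calls just restate its return value):
f(t=8)
  f(t=7)
    f(t=6)
      f(t=5)
        f(t=4)
          f(t=3)
            f(t=2)
              f(t=1)
              -> return 1
              f(t=0)
              -> return 0
            -> return 1
            f(t=1)
            -> return 1
          -> return 2
          f(t=2) -> return 1  (same call as traced above)
        -> return 3
        f(t=3) -> return 2  (same call as traced above)
      -> return 5
      f(t=4) -> return 3  (same call as traced above)
    -> return 8
    f(t=5) -> return 5  (same call as traced above)
  -> return 13
  f(t=6) -> return 8  (same call as traced above)
-> return 21

cnt is incremented once per call, so count the calls in each subtree. Let C(t) = number of calls made by f(t).
C(0) = C(1) = 1 (base case, no recursion); C(t) = 1 + C(t - 1) + C(t - 2) otherwise.
C(2) = 1 + C(1) + C(0) = 1 + 1 + 1 = 3
C(3) = 1 + C(2) + C(1) = 1 + 3 + 1 = 5
C(4) = 1 + C(3) + C(2) = 1 + 5 + 3 = 9
C(5) = 1 + C(4) + C(3) = 1 + 9 + 5 = 15
C(6) = 1 + C(5) + C(4) = 1 + 15 + 9 = 25
C(7) = 1 + C(6) + C(5) = 1 + 25 + 15 = 41
C(8) = 1 + C(7) + C(6) = 1 + 41 + 25 = 67
cnt = C(8) = 67

Final answer: 67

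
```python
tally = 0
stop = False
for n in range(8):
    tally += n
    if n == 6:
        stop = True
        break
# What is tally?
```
Trace:
  tally=0
  tally=0, stop=False
  tally=0, stop=False, n=0
  tally=1, stop=False, n=1
  tally=3, stop=False, n=2
  tally=6, stop=False, n=3
  tally=10, stop=False, n=4
  tally=15, stop=False, n=5
  tally=21, stop=True, n=6

Final answer: 21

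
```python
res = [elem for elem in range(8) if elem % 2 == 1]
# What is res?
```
Trace:
  elem=0
  elem=1
  elem=2
  elem=3
  elem=4
  elem=5
  elem=6
  elem=7
  res=[1, 3, 5, 7]

Final answer: [1, 3, 5, 7]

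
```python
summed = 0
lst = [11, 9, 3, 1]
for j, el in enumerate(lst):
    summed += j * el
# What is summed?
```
Trace:
  summed=0
  summed=0, j=0, el=11
  summed=9, j=1, el=9
  summed=15, j=2, el=3
  summed=18, j=3, el=1

Final answer: 18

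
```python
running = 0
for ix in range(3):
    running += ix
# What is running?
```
Trace:
  running=0
  running=0, ix=0
  running=1, ix=1
  running=3, ix=2

Final answer: 3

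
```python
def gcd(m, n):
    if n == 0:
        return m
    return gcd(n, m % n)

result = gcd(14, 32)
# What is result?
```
Call trace:
gcd(m=14, n=32)
  gcd(m=32, n=14)
    gcd(m=14, n=4)
      gcd(m=4, n=2)
        gcd(m=2, n=0)
        -> return 2
      -> return 2
    -> return 2
  -> return 2
-> return 2

Final answer: 2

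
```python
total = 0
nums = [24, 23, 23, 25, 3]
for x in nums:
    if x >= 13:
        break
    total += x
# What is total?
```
Trace:
  total=0
  total=0, x=24

Final answer: 0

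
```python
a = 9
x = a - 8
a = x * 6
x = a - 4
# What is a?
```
Trace:
  a=9
  a=9, x=1
  a=6, x=1
  a=6, x=2

Final answer: 6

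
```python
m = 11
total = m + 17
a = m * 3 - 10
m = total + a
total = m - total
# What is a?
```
Trace:
  m=11
  m=11, total=28
  m=11, total=28, a=23
  m=51, total=28, a=23
  m=51, total=23, a=23

Final answer: 23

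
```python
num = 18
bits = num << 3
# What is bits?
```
Trace:
  num=18
  num=18, bits=144

Final answer: 144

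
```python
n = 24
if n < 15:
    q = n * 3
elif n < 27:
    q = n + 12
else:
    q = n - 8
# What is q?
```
Trace:
  n=24
  n=24, q=36

Final answer: 36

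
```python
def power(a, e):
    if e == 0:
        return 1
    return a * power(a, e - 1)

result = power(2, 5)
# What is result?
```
Call trace:
power(a=2, e=5)
  power(a=2, e=4)
    power(a=2, e=3)
      power(a=2, e=2)
        power(a=2, e=1)
          power(a=2, e=0)
          -> return 1
        -> return 2
      -> return 4
    -> return 8
  -> return 16
-> return 32

Final answer: 32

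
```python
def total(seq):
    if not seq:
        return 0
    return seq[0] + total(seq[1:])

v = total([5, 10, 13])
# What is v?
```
Call trace:
total(seq=[5, 10, 13])
  total(seq=[10, 13])
    total(seq=[13])
      total(seq=[])
      -> return 0
    -> return 13
  -> return 23
-> return 28

Final answer: 28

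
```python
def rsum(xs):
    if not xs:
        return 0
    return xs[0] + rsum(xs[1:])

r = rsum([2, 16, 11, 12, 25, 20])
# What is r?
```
Call trace:
rsum(xs=[2, 16, 11, 12, 25, 20])
  rsum(xs=[16, 11, 12, 25, 20])
    rsum(xs=[11, 12, 25, 20])
      rsum(xs=[12, 25, 20])
        rsum(xs=[25, 20])
          rsum(xs=[20])
            rsum(xs=[])
            -> return 0
          -> return 20
        -> return 45
      -> return 57
    -> return 68
  -> return 84
-> return 86

Final answer: 86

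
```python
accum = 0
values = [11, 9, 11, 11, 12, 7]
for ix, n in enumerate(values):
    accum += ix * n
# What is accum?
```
Trace:
  accum=0
  accum=0, ix=0, n=11
  accum=9, ix=1, n=9
  accum=31, ix=2, n=11
  accum=64, ix=3, n=11
  accum=112, ix=4, n=12
  accum=147, ix=5, n=7

Final answer: 147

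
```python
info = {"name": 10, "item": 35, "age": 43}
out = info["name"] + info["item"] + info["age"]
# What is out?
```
Trace:
  info={'name': 10, 'item': 35, 'age': 43}
  info={'name': 10, 'item': 35, 'age': 43}, out=88

Final answer: 88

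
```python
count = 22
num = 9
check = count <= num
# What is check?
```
Trace:
  count=22
  count=22, num=9
  count=22, num=9, check=False

Final answer: False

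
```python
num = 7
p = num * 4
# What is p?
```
Trace:
  num=7
  num=7, p=28

Final answer: 28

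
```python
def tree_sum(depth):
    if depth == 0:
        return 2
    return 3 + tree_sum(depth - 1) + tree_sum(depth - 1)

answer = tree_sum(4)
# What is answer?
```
Call trace (a repeated sub-call is expanded the first time; later identical calls just restate its return value):
tree_sum(depth=4)
  tree_sum(depth=3)
    tree_sum(depth=2)
      tree_sum(depth=1)
        tree_sum(depth=0)
        -> return 2
        tree_sum(depth=0)
        -> return 2
      -> return 7
      tree_sum(depth=1) -> return 7  (same call as traced above)
    -> return 17
    tree_sum(depth=2) -> return 17  (same call as traced above)
  -> return 37
  tree_sum(depth=3) -> return 37  (same call as traced above)
-> return 77

Final answer: 77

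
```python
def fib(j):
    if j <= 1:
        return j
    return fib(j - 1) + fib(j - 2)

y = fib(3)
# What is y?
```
Call trace:
fib(j=3)
  fib(j=2)
    fib(j=1)
    -> return 1
    fib(j=0)
    -> return 0
  -> return 1
  fib(j=1)
  -> return 1
-> return 2

Final answer: 2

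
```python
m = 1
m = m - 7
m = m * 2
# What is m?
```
Trace:
  m=1
  m=-6
  m=-12

Final answer: -12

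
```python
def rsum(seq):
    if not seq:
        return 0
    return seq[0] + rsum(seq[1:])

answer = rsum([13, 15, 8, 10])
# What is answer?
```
Call trace:
rsum(seq=[13, 15, 8, 10])
  rsum(seq=[15, 8, 10])
    rsum(seq=[8, 10])
      rsum(seq=[10])
        rsum(seq=[])
        -> return 0
      -> return 10
    -> return 18
  -> return 33
-> return 46

Final answer: 46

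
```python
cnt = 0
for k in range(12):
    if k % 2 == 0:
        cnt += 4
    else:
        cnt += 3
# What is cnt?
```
Trace:
  cnt=0
  cnt=4, k=0
  cnt=7, k=1
  cnt=11, k=2
  cnt=14, k=3
  cnt=18, k=4
  cnt=21, k=5
  cnt=25, k=6
  cnt=28, k=7
  cnt=32, k=8
  cnt=35, k=9
  cnt=39, k=10
  cnt=42, k=11

Final answer: 42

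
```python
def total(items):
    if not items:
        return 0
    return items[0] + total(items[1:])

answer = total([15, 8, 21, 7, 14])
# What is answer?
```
Call trace:
total(items=[15, 8, 21, 7, 14])
  total(items=[8, 21, 7, 14])
    total(items=[21, 7, 14])
      total(items=[7, 14])
        total(items=[14])
          total(items=[])
          -> return 0
        -> return 14
      -> return 21
    -> return 42
  -> return 50
-> return 65

Final answer: 65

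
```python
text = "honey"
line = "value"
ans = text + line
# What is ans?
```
Trace:
  text='honey'
  text='honey', line='value'
  text='honey', line='value', ans='honeyvalue'

Final answer: 'honeyvalue'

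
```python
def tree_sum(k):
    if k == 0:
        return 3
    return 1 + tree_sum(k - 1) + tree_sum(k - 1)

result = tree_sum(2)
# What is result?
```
Call trace (a repeated sub-call is expanded the first time; later identical calls just restate its return value):
tree_sum(k=2)
  tree_sum(k=1)
    tree_sum(k=0)
    -> return 3
    tree_sum(k=0)
    -> return 3
  -> return 7
  tree_sum(k=1) -> return 7  (same call as traced above)
-> return 15

Final answer: 15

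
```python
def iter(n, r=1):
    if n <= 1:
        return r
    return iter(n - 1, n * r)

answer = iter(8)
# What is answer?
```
Call trace:
iter(n=8, r=1)
  iter(n=7, r=8)
    iter(n=6, r=56)
      iter(n=5, r=336)
        iter(n=4, r=1680)
          iter(n=3, r=6720)
            iter(n=2, r=20160)
              iter(n=1, r=40320)
              -> return 40320
            -> return 40320
          -> return 40320
        -> return 40320
      -> return 40320
    -> return 40320
  -> return 40320
-> return 40320

Final answer: 40320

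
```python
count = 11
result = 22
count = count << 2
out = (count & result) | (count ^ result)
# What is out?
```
Trace:
  count=11
  count=11, result=22
  count=44, result=22
  count=44, result=22, out=62

Final answer: 62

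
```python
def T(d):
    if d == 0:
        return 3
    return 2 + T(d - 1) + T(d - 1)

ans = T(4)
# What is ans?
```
Call trace (a repeated sub-call is expanded the first time; later identical calls just restate its return value):
T(d=4)
  T(d=3)
    T(d=2)
      T(d=1)
        T(d=0)
        -> return 3
        T(d=0)
        -> return 3
      -> return 8
      T(d=1) -> return 8  (same call as traced above)
    -> return 18
    T(d=2) -> return 18  (same call as traced above)
  -> return 38
  T(d=3) -> return 38  (same call as traced above)
-> return 78

Final answer: 78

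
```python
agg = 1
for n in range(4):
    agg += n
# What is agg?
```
Trace:
  agg=1
  agg=1, n=0
  agg=2, n=1
  agg=4, n=2
  agg=7, n=3

Final answer: 7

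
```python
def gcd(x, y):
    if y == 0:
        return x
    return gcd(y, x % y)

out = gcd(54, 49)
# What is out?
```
Call trace:
gcd(x=54, y=49)
  gcd(x=49, y=5)
    gcd(x=5, y=4)
      gcd(x=4, y=1)
        gcd(x=1, y=0)
        -> return 1
      -> return 1
    -> return 1
  -> return 1
-> return 1

Final answer: 1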